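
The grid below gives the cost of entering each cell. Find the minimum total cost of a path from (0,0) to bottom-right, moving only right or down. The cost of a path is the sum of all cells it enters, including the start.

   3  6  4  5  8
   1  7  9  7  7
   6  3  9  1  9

Cheapest: (0,0) -> (1,0) -> (2,0) -> (2,1) -> (2,2) -> (2,3) -> (2,4)
  3 + 1 + 6 + 3 + 9 + 1 + 9 = 32
(Top row then right column would cost 42.)

32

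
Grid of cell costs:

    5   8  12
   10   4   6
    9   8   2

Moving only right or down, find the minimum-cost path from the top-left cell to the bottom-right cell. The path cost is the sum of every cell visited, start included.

25

One optimal route is [0,0]→[0,1]→[1,1]→[1,2]→[2,2].
Its cost is 5 + 8 + 4 + 6 + 2 = 25.
(Top row then right column would cost 33.)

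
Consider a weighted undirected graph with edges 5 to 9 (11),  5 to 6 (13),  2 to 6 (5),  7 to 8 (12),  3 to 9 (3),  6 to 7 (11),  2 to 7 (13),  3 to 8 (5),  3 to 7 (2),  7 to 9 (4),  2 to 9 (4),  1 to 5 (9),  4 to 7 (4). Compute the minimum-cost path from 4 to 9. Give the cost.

Checking several routes:
4 → 7 → 9: 4 + 4 = 8
4 → 7 → 2 → 9: 4 + 13 + 4 = 21
4 → 7 → 3 → 9: 4 + 2 + 3 = 9
4 → 7 → 6 → 2 → 9: 4 + 11 + 5 + 4 = 24
4 → 7 → 8 → 3 → 9: 4 + 12 + 5 + 3 = 24
Best route has total 8.

8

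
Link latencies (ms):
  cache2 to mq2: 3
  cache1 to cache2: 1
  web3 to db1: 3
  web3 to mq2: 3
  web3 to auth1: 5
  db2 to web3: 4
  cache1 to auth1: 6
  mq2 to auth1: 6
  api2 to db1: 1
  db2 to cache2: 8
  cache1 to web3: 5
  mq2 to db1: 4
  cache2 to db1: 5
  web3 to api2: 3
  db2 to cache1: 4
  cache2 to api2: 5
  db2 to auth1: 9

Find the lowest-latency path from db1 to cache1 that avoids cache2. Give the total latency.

Some routes from db1 to cache1 avoiding cache2:
db1-api2-web3-db2-cache1: 1 + 3 + 4 + 4 = 12
db1-web3-cache1: 3 + 5 = 8
db1-api2-web3-cache1: 1 + 3 + 5 = 9
db1-web3-db2-cache1: 3 + 4 + 4 = 11
db1-mq2-web3-cache1: 4 + 3 + 5 = 12
Best route has total 8 ms.

8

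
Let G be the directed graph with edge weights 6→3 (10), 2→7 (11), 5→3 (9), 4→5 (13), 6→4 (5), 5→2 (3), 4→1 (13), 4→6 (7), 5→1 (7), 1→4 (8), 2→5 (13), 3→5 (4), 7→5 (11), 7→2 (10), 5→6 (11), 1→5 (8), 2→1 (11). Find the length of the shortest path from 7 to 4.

26

A few of the 7→4 routes:
7 -> 2 -> 5 -> 1 -> 4: 10 + 13 + 7 + 8 = 38
7 -> 5 -> 2 -> 1 -> 4: 11 + 3 + 11 + 8 = 33
7 -> 2 -> 1 -> 4: 10 + 11 + 8 = 29
7 -> 2 -> 5 -> 6 -> 4: 10 + 13 + 11 + 5 = 39
7 -> 5 -> 1 -> 4: 11 + 7 + 8 = 26
7 -> 5 -> 6 -> 4: 11 + 11 + 5 = 27
Best route has total 26.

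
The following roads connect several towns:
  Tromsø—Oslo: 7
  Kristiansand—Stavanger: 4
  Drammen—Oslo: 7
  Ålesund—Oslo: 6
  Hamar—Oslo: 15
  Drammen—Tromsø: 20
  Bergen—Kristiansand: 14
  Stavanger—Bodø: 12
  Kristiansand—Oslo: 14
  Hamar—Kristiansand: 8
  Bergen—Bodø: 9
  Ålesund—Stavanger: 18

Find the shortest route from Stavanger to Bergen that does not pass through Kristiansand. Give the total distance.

Routes from Stavanger to Bergen avoiding Kristiansand:
Stavanger - Bodø - Bergen: 12 + 9 = 21
Best route has total 21.

21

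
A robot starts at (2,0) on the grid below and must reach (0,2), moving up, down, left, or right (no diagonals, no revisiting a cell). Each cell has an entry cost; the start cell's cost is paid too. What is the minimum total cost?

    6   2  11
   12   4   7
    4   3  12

Cheapest: (2,0) (2,1) (1,1) (0,1) (0,2)
  4 + 3 + 4 + 2 + 11 = 24

24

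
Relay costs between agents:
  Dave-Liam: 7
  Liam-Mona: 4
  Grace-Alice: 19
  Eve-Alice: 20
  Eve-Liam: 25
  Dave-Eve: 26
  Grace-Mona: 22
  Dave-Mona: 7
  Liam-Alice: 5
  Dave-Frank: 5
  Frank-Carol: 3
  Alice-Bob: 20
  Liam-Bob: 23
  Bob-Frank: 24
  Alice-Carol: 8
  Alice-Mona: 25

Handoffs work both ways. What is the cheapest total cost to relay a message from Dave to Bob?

A few of the Dave→Bob routes:
Dave→Liam→Bob: 7 + 23 = 30
Dave→Frank→Carol→Alice→Bob: 5 + 3 + 8 + 20 = 36
Dave→Frank→Bob: 5 + 24 = 29
Dave→Mona→Liam→Bob: 7 + 4 + 23 = 34
Dave→Liam→Alice→Bob: 7 + 5 + 20 = 32
The minimum is 29.

29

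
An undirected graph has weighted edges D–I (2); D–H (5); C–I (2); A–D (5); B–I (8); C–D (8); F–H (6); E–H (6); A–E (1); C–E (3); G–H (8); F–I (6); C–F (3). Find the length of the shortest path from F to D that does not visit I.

11

Checking several routes:
F-C-E-A-D: 3 + 3 + 1 + 5 = 12
F-H-D: 6 + 5 = 11
F-C-D: 3 + 8 = 11
The minimum is 11.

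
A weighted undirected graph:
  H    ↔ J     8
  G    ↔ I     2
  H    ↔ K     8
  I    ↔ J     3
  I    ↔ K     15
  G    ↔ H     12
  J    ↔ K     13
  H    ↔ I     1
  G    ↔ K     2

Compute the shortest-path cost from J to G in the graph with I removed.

15

Routes from J to G avoiding I:
J → H → K → G: 8 + 8 + 2 = 18
J → H → G: 8 + 12 = 20
J → K → G: 13 + 2 = 15
J → K → H → G: 13 + 8 + 12 = 33
Best route has total 15.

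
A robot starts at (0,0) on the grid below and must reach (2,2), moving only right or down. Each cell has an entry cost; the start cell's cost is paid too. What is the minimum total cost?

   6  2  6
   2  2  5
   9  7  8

Path r0c0 → r0c1 → r1c1 → r1c2 → r2c2: 6 + 2 + 2 + 5 + 8 = 23.
(Top row then right column would cost 27.)

23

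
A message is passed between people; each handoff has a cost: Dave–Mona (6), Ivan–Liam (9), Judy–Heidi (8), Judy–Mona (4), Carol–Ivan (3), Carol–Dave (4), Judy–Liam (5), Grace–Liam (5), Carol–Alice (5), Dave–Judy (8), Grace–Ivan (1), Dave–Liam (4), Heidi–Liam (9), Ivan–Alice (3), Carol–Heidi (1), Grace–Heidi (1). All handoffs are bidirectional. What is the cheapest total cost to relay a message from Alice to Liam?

A few of the Alice→Liam routes:
Alice → Ivan → Liam: 3 + 9 = 12
Alice → Carol → Ivan → Grace → Liam: 5 + 3 + 1 + 5 = 14
Alice → Ivan → Carol → Heidi → Grace → Liam: 3 + 3 + 1 + 1 + 5 = 13
Alice → Carol → Heidi → Grace → Liam: 5 + 1 + 1 + 5 = 12
Alice → Ivan → Grace → Liam: 3 + 1 + 5 = 9
Alice → Carol → Dave → Liam: 5 + 4 + 4 = 13
The minimum is 9.

9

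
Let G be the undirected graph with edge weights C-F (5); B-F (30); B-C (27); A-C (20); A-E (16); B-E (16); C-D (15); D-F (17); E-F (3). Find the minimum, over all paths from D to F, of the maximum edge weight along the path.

Comparing a few candidate routes:
D-C-A-E-F: max(15, 20, 16, 3) = 20
D-F: max(17) = 17
D-C-F: max(15, 5) = 15
Best route has worst link 15.

15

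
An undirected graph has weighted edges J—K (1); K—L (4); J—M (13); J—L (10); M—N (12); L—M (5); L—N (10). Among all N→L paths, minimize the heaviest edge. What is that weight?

Candidate routes:
N→M→J→K→L: max(12, 13, 1, 4) = 13
N→L: max(10) = 10
N→M→L: max(12, 5) = 12
N→M→J→L: max(12, 13, 10) = 13
Smallest bottleneck: 10.

10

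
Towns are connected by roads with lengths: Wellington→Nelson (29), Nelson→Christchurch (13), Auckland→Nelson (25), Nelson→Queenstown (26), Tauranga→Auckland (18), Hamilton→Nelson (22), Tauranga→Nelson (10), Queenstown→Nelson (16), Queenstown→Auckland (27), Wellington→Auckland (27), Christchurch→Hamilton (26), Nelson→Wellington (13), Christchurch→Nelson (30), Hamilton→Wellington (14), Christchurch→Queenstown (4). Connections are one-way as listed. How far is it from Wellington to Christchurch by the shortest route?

42

Paths from Wellington to Christchurch:
Wellington → Auckland → Nelson → Christchurch: 27 + 25 + 13 = 65
Wellington → Nelson → Christchurch: 29 + 13 = 42
Best route has total 42.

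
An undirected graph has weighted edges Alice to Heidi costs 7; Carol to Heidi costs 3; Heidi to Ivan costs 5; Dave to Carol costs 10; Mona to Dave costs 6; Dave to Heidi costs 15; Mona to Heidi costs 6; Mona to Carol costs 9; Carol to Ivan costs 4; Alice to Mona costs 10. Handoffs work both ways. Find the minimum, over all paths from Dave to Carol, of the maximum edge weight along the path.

6

A few of the Dave→Carol routes:
Dave - Mona - Carol: max(6, 9) = 9
Dave - Mona - Heidi - Carol: max(6, 6, 3) = 6
Dave - Carol: max(10) = 10
Dave - Mona - Heidi - Ivan - Carol: max(6, 6, 5, 4) = 6
Dave - Mona - Alice - Heidi - Carol: max(6, 10, 7, 3) = 10
Dave - Mona - Alice - Heidi - Ivan - Carol: max(6, 10, 7, 5, 4) = 10
The minimum achievable maximum is 6.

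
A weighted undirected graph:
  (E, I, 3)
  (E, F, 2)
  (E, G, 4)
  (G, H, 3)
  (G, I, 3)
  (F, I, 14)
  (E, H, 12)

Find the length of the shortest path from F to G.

6

Checking several routes:
F-I-G: 14 + 3 = 17
F-E-I-G: 2 + 3 + 3 = 8
F-E-G: 2 + 4 = 6
Shortest: 6.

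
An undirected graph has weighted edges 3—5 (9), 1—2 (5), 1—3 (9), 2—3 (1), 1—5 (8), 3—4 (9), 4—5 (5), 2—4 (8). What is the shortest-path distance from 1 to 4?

13

A few of the 1→4 routes:
1 -> 3 -> 4: 9 + 9 = 18
1 -> 2 -> 4: 5 + 8 = 13
1 -> 3 -> 2 -> 4: 9 + 1 + 8 = 18
1 -> 2 -> 3 -> 5 -> 4: 5 + 1 + 9 + 5 = 20
1 -> 2 -> 3 -> 4: 5 + 1 + 9 = 15
1 -> 5 -> 4: 8 + 5 = 13
Shortest: 13.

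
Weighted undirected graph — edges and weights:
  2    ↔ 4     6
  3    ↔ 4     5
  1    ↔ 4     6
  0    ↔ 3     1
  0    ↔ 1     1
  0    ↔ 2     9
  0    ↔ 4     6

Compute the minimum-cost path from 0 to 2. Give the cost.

A few of the 0→2 routes:
0 → 4 → 2: 6 + 6 = 12
0 → 3 → 4 → 2: 1 + 5 + 6 = 12
0 → 2: 9
Best route has total 9.

9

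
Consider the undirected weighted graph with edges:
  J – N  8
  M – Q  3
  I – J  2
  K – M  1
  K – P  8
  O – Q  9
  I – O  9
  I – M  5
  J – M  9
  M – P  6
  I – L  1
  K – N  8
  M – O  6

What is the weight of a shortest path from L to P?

A few of the L→P routes:
L -> I -> O -> M -> P: 1 + 9 + 6 + 6 = 22
L -> I -> M -> P: 1 + 5 + 6 = 12
L -> I -> M -> K -> P: 1 + 5 + 1 + 8 = 15
L -> I -> J -> M -> K -> P: 1 + 2 + 9 + 1 + 8 = 21
L -> I -> J -> M -> P: 1 + 2 + 9 + 6 = 18
L -> I -> O -> M -> K -> P: 1 + 9 + 6 + 1 + 8 = 25
The minimum is 12.

12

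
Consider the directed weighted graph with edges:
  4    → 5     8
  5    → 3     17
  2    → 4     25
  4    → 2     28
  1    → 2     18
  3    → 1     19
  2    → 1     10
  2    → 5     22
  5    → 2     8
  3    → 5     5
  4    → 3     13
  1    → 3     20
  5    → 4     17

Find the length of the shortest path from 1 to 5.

25

Paths from 1 to 5:
1 - 2 - 5: 18 + 22 = 40
1 - 3 - 5: 20 + 5 = 25
1 - 2 - 4 - 5: 18 + 25 + 8 = 51
1 - 2 - 4 - 3 - 5: 18 + 25 + 13 + 5 = 61
Shortest: 25.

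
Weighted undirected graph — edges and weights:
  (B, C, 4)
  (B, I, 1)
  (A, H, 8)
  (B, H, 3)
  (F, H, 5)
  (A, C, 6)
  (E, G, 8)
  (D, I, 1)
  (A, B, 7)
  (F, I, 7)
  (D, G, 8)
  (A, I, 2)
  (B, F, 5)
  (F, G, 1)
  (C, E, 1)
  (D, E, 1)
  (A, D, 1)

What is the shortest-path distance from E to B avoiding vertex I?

5

Checking several routes:
E-D-A-B: 1 + 1 + 7 = 9
E-D-A-H-B: 1 + 1 + 8 + 3 = 13
E-D-A-C-B: 1 + 1 + 6 + 4 = 12
E-C-B: 1 + 4 = 5
Best route has total 5.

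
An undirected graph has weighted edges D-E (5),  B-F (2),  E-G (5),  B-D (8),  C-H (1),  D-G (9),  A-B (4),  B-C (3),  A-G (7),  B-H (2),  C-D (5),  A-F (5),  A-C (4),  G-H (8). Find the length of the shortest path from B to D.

Comparing a few candidate routes:
B→H→G→D: 2 + 8 + 9 = 19
B→H→C→D: 2 + 1 + 5 = 8
B→C→D: 3 + 5 = 8
B→D: 8
B→F→A→C→D: 2 + 5 + 4 + 5 = 16
B→A→C→D: 4 + 4 + 5 = 13
Best route has total 8.

8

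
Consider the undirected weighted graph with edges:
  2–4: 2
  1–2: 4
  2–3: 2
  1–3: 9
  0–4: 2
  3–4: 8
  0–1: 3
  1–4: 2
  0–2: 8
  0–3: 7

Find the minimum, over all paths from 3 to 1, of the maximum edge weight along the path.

2

Checking several routes:
3 -> 0 -> 4 -> 1: max(7, 2, 2) = 7
3 -> 0 -> 4 -> 2 -> 1: max(7, 2, 2, 4) = 7
3 -> 2 -> 4 -> 0 -> 1: max(2, 2, 2, 3) = 3
3 -> 2 -> 4 -> 1: max(2, 2, 2) = 2
3 -> 2 -> 1: max(2, 4) = 4
The minimum achievable maximum is 2.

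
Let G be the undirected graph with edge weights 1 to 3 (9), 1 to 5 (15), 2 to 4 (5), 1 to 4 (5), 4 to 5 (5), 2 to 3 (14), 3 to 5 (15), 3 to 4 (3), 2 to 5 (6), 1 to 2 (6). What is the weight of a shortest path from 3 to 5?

Some routes from 3 to 5:
3 → 1 → 4 → 5: 9 + 5 + 5 = 19
3 → 4 → 2 → 5: 3 + 5 + 6 = 14
3 → 5: 15
3 → 4 → 5: 3 + 5 = 8
Shortest: 8.

8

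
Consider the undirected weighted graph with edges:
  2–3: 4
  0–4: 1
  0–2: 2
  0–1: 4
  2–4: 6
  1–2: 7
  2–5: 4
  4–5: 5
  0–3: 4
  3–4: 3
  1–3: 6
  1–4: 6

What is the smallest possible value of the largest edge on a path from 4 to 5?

Some routes from 4 to 5:
4→2→5: max(6, 4) = 6
4→3→0→2→5: max(3, 4, 2, 4) = 4
4→3→2→5: max(3, 4, 4) = 4
4→5: max(5) = 5
4→0→3→2→5: max(1, 4, 4, 4) = 4
4→0→2→5: max(1, 2, 4) = 4
The minimum achievable maximum is 4.

4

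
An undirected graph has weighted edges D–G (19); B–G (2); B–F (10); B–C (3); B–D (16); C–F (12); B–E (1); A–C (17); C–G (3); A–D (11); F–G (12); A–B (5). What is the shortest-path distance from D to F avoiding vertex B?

Candidate routes:
D -> G -> F: 19 + 12 = 31
D -> G -> C -> F: 19 + 3 + 12 = 34
D -> A -> C -> F: 11 + 17 + 12 = 40
D -> A -> C -> G -> F: 11 + 17 + 3 + 12 = 43
The minimum is 31.

31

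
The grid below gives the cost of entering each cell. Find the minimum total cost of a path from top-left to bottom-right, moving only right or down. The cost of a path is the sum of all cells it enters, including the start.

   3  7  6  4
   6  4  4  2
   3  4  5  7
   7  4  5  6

One optimal route is (0,0) → (1,0) → (2,0) → (2,1) → (3,1) → (3,2) → (3,3).
Its cost is 3 + 6 + 3 + 4 + 4 + 5 + 6 = 31.

31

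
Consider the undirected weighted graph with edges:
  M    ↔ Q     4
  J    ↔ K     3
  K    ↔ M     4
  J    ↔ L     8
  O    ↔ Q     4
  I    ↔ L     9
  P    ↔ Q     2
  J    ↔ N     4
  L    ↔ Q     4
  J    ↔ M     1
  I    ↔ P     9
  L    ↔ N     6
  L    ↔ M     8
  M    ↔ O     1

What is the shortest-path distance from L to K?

Comparing a few candidate routes:
L -> M -> J -> K: 8 + 1 + 3 = 12
L -> Q -> M -> J -> K: 4 + 4 + 1 + 3 = 12
L -> Q -> M -> K: 4 + 4 + 4 = 12
L -> J -> K: 8 + 3 = 11
The minimum is 11.

11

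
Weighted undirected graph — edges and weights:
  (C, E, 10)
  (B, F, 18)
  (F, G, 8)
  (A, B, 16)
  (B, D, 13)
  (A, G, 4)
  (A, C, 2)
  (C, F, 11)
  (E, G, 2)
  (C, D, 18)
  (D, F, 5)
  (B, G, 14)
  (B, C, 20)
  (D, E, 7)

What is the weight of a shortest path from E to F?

Comparing a few candidate routes:
E → C → F: 10 + 11 = 21
E → D → F: 7 + 5 = 12
E → G → A → C → F: 2 + 4 + 2 + 11 = 19
E → C → A → G → F: 10 + 2 + 4 + 8 = 24
E → G → F: 2 + 8 = 10
Best route has total 10.

10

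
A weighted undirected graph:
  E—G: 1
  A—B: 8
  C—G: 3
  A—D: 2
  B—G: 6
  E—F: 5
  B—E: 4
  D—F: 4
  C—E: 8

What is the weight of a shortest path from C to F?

Checking several routes:
C - G - E - B - A - D - F: 3 + 1 + 4 + 8 + 2 + 4 = 22
C - G - B - E - F: 3 + 6 + 4 + 5 = 18
C - G - E - F: 3 + 1 + 5 = 9
C - E - F: 8 + 5 = 13
Best route has total 9.

9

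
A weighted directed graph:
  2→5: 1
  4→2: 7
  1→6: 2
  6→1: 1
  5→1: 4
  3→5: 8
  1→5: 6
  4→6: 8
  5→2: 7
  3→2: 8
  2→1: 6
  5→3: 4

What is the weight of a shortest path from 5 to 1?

4

Candidate routes:
5 -> 1: 4
5 -> 3 -> 2 -> 1: 4 + 8 + 6 = 18
5 -> 2 -> 1: 7 + 6 = 13
Best route has total 4.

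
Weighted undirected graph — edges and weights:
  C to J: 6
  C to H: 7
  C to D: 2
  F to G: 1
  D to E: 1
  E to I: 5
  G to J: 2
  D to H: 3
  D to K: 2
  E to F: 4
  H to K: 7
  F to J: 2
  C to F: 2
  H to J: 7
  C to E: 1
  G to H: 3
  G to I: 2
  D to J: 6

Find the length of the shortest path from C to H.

5

A few of the C→H routes:
C → E → D → H: 1 + 1 + 3 = 5
C → H: 7
C → F → G → H: 2 + 1 + 3 = 6
C → D → H: 2 + 3 = 5
C → F → J → G → H: 2 + 2 + 2 + 3 = 9
C → E → F → G → H: 1 + 4 + 1 + 3 = 9
Shortest: 5.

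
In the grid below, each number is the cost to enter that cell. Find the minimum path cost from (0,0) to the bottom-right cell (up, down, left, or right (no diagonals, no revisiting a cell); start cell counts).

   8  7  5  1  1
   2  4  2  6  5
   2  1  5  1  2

One optimal route is r0c0 → r1c0 → r2c0 → r2c1 → r2c2 → r2c3 → r2c4.
Its cost is 8 + 2 + 2 + 1 + 5 + 1 + 2 = 21.

21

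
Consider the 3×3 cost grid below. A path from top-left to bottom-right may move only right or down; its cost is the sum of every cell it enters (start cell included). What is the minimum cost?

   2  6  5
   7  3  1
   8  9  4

Cheapest: r0c0→r0c1→r1c1→r1c2→r2c2
  2 + 6 + 3 + 1 + 4 = 16
For comparison, the top-then-right route costs 18.

16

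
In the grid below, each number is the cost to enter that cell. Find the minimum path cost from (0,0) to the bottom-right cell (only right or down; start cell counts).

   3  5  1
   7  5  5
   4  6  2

Take [0,0]→[0,1]→[0,2]→[1,2]→[2,2] for a total of 3 + 5 + 1 + 5 + 2 = 16.

16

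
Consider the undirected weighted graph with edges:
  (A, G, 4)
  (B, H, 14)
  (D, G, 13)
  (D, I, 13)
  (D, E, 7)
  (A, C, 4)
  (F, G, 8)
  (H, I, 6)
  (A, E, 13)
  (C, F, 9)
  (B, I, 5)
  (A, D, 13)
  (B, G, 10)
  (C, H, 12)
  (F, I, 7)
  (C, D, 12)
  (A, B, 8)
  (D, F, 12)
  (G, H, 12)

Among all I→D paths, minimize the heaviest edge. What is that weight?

12

A few of the I→D routes:
I - B - A - G - H - C - D: max(5, 8, 4, 12, 12, 12) = 12
I - B - A - G - F - D: max(5, 8, 4, 8, 12) = 12
I - B - A - G - F - C - D: max(5, 8, 4, 8, 9, 12) = 12
Best route has worst link 12.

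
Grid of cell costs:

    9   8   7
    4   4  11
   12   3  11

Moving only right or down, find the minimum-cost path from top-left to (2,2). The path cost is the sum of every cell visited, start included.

31

Take r0c0 → r1c0 → r1c1 → r2c1 → r2c2 for a total of 9 + 4 + 4 + 3 + 11 = 31.
For comparison, the top-then-right route costs 46.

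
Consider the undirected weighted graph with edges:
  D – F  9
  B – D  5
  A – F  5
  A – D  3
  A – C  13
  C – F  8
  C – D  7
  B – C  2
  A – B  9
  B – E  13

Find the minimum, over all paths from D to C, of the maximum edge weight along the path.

Checking several routes:
D → F → C: max(9, 8) = 9
D → A → F → C: max(3, 5, 8) = 8
D → C: max(7) = 7
D → B → C: max(5, 2) = 5
The minimum achievable maximum is 5.

5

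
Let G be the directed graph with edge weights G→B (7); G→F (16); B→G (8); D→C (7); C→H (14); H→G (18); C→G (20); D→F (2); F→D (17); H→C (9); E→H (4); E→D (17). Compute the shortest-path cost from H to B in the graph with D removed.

25

Routes from H to B avoiding D:
H → G → B: 18 + 7 = 25
H → C → G → B: 9 + 20 + 7 = 36
Shortest: 25.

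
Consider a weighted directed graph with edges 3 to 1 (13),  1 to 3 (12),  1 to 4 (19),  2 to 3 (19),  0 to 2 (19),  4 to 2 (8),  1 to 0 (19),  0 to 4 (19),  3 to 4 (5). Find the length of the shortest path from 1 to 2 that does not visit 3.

27

Candidate routes:
1-0-2: 19 + 19 = 38
1-4-2: 19 + 8 = 27
1-0-4-2: 19 + 19 + 8 = 46
Best route has total 27.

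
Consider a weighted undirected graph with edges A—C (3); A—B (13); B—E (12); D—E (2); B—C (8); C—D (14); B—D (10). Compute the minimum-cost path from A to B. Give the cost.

A few of the A→B routes:
A→C→D→B: 3 + 14 + 10 = 27
A→B: 13
A→C→B: 3 + 8 = 11
Shortest: 11.

11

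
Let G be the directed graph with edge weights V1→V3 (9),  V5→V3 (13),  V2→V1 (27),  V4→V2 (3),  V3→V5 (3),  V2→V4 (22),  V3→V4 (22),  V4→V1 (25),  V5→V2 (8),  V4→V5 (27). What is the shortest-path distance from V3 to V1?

Some routes from V3 to V1:
V3 - V5 - V2 - V4 - V1: 3 + 8 + 22 + 25 = 58
V3 - V4 - V1: 22 + 25 = 47
V3 - V5 - V2 - V1: 3 + 8 + 27 = 38
V3 - V4 - V2 - V1: 22 + 3 + 27 = 52
Best route has total 38.

38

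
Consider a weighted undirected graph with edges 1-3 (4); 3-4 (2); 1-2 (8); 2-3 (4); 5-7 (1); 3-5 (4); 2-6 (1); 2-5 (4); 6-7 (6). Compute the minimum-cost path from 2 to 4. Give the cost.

Paths from 2 to 4:
2 → 5 → 3 → 4: 4 + 4 + 2 = 10
2 → 1 → 3 → 4: 8 + 4 + 2 = 14
2 → 3 → 4: 4 + 2 = 6
2 → 6 → 7 → 5 → 3 → 4: 1 + 6 + 1 + 4 + 2 = 14
The minimum is 6.

6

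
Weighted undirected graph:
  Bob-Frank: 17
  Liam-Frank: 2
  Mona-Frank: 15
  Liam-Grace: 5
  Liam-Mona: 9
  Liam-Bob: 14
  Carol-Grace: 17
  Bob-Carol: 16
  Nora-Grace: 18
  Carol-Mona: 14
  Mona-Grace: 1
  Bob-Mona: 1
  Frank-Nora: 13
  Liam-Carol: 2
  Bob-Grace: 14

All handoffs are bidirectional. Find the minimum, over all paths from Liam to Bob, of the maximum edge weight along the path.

Checking several routes:
Liam - Bob: max(14) = 14
Liam - Grace - Mona - Bob: max(5, 1, 1) = 5
Liam - Carol - Mona - Bob: max(2, 14, 1) = 14
Liam - Mona - Bob: max(9, 1) = 9
Liam - Carol - Mona - Grace - Bob: max(2, 14, 1, 14) = 14
Smallest bottleneck: 5.

5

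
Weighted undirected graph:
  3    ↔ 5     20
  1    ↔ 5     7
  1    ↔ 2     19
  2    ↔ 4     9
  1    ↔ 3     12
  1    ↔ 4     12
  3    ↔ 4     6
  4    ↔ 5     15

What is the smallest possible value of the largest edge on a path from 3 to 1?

Some routes from 3 to 1:
3 -> 4 -> 5 -> 1: max(6, 15, 7) = 15
3 -> 1: max(12) = 12
3 -> 4 -> 1: max(6, 12) = 12
The minimum achievable maximum is 12.

12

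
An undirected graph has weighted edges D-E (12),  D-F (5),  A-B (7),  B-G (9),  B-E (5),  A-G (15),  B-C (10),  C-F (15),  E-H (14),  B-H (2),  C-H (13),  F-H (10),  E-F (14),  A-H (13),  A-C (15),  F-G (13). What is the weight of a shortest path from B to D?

17

A few of the B→D routes:
B -> E -> D: 5 + 12 = 17
B -> E -> F -> D: 5 + 14 + 5 = 24
B -> H -> F -> D: 2 + 10 + 5 = 17
Shortest: 17.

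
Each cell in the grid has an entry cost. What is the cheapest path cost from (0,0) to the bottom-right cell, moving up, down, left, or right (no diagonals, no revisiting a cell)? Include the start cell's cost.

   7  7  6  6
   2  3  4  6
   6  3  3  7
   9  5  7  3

Best path: r0c0 → r1c0 → r1c1 → r2c1 → r2c2 → r2c3 → r3c3
Cost: 7 + 2 + 3 + 3 + 3 + 7 + 3 = 28

28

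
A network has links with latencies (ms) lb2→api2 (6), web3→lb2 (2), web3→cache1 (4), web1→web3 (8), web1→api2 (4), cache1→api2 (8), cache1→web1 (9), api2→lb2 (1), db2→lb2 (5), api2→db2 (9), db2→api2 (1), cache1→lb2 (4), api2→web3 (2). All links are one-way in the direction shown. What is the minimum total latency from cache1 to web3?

Paths from cache1 to web3:
cache1 → api2 → web3: 8 + 2 = 10
cache1 → lb2 → api2 → web3: 4 + 6 + 2 = 12
cache1 → web1 → api2 → web3: 9 + 4 + 2 = 15
cache1 → web1 → web3: 9 + 8 = 17
Best route has total 10 ms.

10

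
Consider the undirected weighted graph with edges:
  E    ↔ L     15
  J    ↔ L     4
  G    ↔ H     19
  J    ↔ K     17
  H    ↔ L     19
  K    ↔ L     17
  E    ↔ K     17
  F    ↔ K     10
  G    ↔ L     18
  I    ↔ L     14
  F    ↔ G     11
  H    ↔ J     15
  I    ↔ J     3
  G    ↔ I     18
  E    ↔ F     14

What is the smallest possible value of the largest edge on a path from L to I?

Some routes from L to I:
L -> E -> F -> K -> J -> I: max(15, 14, 10, 17, 3) = 17
L -> J -> I: max(4, 3) = 4
L -> K -> J -> I: max(17, 17, 3) = 17
L -> I: max(14) = 14
L -> E -> K -> J -> I: max(15, 17, 17, 3) = 17
L -> K -> F -> G -> I: max(17, 10, 11, 18) = 18
The minimum achievable maximum is 4.

4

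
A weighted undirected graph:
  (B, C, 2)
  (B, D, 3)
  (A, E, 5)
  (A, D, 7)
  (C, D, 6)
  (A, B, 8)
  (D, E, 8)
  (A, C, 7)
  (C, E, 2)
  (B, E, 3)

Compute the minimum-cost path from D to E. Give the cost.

A few of the D→E routes:
D→C→B→E: 6 + 2 + 3 = 11
D→E: 8
D→B→E: 3 + 3 = 6
D→C→E: 6 + 2 = 8
D→B→C→E: 3 + 2 + 2 = 7
Best route has total 6.

6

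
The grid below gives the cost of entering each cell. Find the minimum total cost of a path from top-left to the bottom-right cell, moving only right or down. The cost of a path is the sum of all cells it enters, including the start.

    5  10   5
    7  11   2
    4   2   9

27

Best path: [0,0] -> [1,0] -> [2,0] -> [2,1] -> [2,2]
Cost: 5 + 7 + 4 + 2 + 9 = 27
For comparison, the top-then-right route costs 31.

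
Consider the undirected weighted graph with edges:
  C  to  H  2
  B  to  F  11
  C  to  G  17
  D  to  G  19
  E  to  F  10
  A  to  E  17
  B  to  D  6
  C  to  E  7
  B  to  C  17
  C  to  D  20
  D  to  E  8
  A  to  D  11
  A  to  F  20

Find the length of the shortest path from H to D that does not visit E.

22

Candidate routes:
H -> C -> B -> D: 2 + 17 + 6 = 25
H -> C -> B -> F -> A -> D: 2 + 17 + 11 + 20 + 11 = 61
H -> C -> G -> D: 2 + 17 + 19 = 38
H -> C -> D: 2 + 20 = 22
The minimum is 22.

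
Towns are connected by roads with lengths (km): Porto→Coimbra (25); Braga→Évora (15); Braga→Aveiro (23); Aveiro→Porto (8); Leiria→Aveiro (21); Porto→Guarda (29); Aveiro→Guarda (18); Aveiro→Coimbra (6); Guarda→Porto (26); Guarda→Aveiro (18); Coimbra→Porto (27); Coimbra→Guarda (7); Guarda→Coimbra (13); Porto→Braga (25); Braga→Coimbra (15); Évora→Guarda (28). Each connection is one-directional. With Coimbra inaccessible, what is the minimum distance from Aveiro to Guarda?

18

Candidate routes:
Aveiro→Porto→Guarda: 8 + 29 = 37
Aveiro→Porto→Braga→Évora→Guarda: 8 + 25 + 15 + 28 = 76
Aveiro→Guarda: 18
Shortest: 18 km.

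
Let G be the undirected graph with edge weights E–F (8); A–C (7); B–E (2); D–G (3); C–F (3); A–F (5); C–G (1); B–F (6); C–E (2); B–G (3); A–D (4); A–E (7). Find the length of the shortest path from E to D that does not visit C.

8

Checking several routes:
E-B-G-D: 2 + 3 + 3 = 8
E-F-A-D: 8 + 5 + 4 = 17
E-A-D: 7 + 4 = 11
Shortest: 8.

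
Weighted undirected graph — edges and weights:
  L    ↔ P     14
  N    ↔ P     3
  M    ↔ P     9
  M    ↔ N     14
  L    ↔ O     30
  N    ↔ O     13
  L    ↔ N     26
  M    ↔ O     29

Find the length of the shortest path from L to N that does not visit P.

Routes from L to N avoiding P:
L -> N: 26
L -> O -> M -> N: 30 + 29 + 14 = 73
L -> O -> N: 30 + 13 = 43
Best route has total 26.

26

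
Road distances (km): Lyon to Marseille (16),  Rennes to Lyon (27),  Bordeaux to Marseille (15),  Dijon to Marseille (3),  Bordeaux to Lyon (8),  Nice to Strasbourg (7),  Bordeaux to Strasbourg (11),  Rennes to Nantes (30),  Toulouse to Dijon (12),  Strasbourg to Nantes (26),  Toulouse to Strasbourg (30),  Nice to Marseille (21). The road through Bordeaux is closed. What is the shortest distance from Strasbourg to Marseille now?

Candidate routes:
Strasbourg-Nantes-Rennes-Lyon-Marseille: 26 + 30 + 27 + 16 = 99
Strasbourg-Toulouse-Dijon-Marseille: 30 + 12 + 3 = 45
Strasbourg-Nice-Marseille: 7 + 21 = 28
Shortest: 28 km.

28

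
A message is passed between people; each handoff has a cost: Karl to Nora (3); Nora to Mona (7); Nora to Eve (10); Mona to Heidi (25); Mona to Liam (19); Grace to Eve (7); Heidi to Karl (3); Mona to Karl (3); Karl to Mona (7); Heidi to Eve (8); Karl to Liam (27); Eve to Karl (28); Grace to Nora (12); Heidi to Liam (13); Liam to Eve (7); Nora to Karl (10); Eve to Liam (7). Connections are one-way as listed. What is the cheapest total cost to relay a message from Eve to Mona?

35

Routes from Eve to Mona:
Eve -> Karl -> Nora -> Mona: 28 + 3 + 7 = 38
Eve -> Karl -> Mona: 28 + 7 = 35
Shortest: 35.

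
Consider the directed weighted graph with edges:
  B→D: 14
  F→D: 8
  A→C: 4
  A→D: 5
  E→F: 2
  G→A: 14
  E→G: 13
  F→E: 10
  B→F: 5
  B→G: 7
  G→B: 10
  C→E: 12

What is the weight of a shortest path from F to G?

23

Paths from F to G:
F -> E -> G: 10 + 13 = 23
Best route has total 23.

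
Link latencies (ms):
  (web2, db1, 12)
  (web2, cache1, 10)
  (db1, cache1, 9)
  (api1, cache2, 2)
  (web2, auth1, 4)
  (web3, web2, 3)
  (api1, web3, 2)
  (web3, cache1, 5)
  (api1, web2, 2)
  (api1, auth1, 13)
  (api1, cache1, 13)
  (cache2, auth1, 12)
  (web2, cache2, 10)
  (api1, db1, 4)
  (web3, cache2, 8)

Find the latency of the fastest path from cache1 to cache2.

9

A few of the cache1→cache2 routes:
cache1 - web3 - web2 - api1 - cache2: 5 + 3 + 2 + 2 = 12
cache1 - web3 - api1 - cache2: 5 + 2 + 2 = 9
cache1 - web3 - cache2: 5 + 8 = 13
Shortest: 9 ms.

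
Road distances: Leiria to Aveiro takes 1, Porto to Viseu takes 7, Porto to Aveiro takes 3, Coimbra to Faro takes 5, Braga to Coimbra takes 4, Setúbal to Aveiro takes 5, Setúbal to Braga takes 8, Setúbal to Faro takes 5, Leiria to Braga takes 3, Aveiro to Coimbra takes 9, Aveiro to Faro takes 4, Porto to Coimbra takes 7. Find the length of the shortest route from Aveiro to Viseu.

Comparing a few candidate routes:
Aveiro→Setúbal→Faro→Coimbra→Porto→Viseu: 5 + 5 + 5 + 7 + 7 = 29
Aveiro→Leiria→Braga→Coimbra→Porto→Viseu: 1 + 3 + 4 + 7 + 7 = 22
Aveiro→Faro→Coimbra→Porto→Viseu: 4 + 5 + 7 + 7 = 23
Aveiro→Coimbra→Porto→Viseu: 9 + 7 + 7 = 23
Aveiro→Porto→Viseu: 3 + 7 = 10
Shortest: 10.

10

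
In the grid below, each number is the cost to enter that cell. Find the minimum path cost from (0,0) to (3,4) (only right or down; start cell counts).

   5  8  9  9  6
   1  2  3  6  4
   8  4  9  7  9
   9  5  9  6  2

Path [0,0] -> [1,0] -> [1,1] -> [1,2] -> [1,3] -> [1,4] -> [2,4] -> [3,4]: 5 + 1 + 2 + 3 + 6 + 4 + 9 + 2 = 32.
For comparison, the top-then-right route costs 52.

32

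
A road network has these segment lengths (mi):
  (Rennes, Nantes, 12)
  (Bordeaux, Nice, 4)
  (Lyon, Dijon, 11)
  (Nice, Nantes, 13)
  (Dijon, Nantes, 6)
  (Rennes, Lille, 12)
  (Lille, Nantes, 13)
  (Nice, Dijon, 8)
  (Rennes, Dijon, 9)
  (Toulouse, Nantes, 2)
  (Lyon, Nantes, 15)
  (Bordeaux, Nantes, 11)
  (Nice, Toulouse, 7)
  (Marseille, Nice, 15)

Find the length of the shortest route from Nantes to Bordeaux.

11

A few of the Nantes→Bordeaux routes:
Nantes→Lyon→Dijon→Nice→Bordeaux: 15 + 11 + 8 + 4 = 38
Nantes→Rennes→Dijon→Nice→Bordeaux: 12 + 9 + 8 + 4 = 33
Nantes→Toulouse→Nice→Bordeaux: 2 + 7 + 4 = 13
Nantes→Dijon→Nice→Bordeaux: 6 + 8 + 4 = 18
Nantes→Nice→Bordeaux: 13 + 4 = 17
Nantes→Bordeaux: 11
Best route has total 11 mi.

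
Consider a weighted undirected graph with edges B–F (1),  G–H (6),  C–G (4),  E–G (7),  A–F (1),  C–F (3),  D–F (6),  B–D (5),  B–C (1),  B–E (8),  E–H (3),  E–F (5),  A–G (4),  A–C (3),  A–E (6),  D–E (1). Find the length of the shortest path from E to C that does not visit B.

8

Checking several routes:
E → F → C: 5 + 3 = 8
E → A → F → C: 6 + 1 + 3 = 10
E → A → C: 6 + 3 = 9
E → F → A → C: 5 + 1 + 3 = 9
E → D → F → C: 1 + 6 + 3 = 10
Shortest: 8.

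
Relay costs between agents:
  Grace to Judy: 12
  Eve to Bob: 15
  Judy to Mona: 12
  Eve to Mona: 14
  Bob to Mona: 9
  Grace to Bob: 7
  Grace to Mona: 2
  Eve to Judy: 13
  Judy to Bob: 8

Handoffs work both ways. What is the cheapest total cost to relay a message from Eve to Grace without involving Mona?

Comparing a few candidate routes:
Eve - Judy - Bob - Grace: 13 + 8 + 7 = 28
Eve - Judy - Grace: 13 + 12 = 25
Eve - Bob - Grace: 15 + 7 = 22
Best route has total 22.

22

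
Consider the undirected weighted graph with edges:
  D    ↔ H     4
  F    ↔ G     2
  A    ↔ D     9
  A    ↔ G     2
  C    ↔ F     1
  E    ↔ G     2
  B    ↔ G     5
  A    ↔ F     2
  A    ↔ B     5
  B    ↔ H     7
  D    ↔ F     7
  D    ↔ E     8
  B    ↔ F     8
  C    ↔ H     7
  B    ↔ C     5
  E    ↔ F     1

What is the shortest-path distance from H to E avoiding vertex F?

Comparing a few candidate routes:
H - B - A - G - E: 7 + 5 + 2 + 2 = 16
H - B - G - E: 7 + 5 + 2 = 14
H - D - E: 4 + 8 = 12
Shortest: 12.

12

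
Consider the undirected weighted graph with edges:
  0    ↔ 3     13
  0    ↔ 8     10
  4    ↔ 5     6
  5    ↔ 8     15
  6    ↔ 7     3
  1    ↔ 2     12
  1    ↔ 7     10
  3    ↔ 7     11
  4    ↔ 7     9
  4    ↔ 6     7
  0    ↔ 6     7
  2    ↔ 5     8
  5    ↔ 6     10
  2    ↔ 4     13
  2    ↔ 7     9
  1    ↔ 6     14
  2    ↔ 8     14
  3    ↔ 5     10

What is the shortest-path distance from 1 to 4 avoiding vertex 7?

Checking several routes:
1 - 6 - 5 - 4: 14 + 10 + 6 = 30
1 - 2 - 5 - 4: 12 + 8 + 6 = 26
1 - 6 - 4: 14 + 7 = 21
1 - 2 - 4: 12 + 13 = 25
Shortest: 21.

21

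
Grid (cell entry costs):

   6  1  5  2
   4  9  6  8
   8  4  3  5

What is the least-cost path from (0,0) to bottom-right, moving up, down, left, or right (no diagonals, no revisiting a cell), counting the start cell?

Best path: (0,0) → (0,1) → (0,2) → (1,2) → (2,2) → (2,3)
Cost: 6 + 1 + 5 + 6 + 3 + 5 = 26

26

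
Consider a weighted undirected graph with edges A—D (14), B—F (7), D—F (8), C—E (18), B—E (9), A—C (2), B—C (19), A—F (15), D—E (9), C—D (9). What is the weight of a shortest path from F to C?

Checking several routes:
F→D→C: 8 + 9 = 17
F→D→A→C: 8 + 14 + 2 = 24
F→A→C: 15 + 2 = 17
Shortest: 17.

17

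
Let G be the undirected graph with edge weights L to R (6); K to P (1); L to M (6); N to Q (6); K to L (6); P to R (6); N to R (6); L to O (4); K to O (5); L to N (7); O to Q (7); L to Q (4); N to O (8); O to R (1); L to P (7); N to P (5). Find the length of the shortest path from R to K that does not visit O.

7

Comparing a few candidate routes:
R -> L -> P -> K: 6 + 7 + 1 = 14
R -> P -> K: 6 + 1 = 7
R -> N -> P -> K: 6 + 5 + 1 = 12
R -> L -> K: 6 + 6 = 12
R -> P -> L -> K: 6 + 7 + 6 = 19
Shortest: 7.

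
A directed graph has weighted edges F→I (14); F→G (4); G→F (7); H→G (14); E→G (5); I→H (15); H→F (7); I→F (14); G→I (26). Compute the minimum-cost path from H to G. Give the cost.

Routes from H to G:
H → F → G: 7 + 4 = 11
H → G: 14
The minimum is 11.

11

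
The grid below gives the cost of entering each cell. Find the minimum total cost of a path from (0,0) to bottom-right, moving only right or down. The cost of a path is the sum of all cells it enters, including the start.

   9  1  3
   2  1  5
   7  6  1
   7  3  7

Path [0,0] [0,1] [1,1] [1,2] [2,2] [3,2]: 9 + 1 + 1 + 5 + 1 + 7 = 24.
(Top row then right column would cost 26.)

24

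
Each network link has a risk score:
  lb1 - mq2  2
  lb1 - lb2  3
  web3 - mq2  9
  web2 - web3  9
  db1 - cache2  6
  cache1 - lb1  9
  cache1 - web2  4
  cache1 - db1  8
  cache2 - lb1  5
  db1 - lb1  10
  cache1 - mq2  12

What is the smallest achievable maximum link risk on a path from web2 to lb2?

Comparing a few candidate routes:
web2 - cache1 - db1 - lb1 - lb2: max(4, 8, 10, 3) = 10
web2 - web3 - mq2 - cache1 - db1 - cache2 - lb1 - lb2: max(9, 9, 12, 8, 6, 5, 3) = 12
web2 - cache1 - db1 - cache2 - lb1 - lb2: max(4, 8, 6, 5, 3) = 8
web2 - cache1 - lb1 - lb2: max(4, 9, 3) = 9
web2 - web3 - mq2 - lb1 - lb2: max(9, 9, 2, 3) = 9
The minimum achievable maximum is 8.

8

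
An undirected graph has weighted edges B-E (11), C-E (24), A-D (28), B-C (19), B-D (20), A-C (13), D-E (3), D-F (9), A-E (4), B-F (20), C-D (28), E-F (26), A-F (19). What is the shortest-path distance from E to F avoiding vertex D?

Comparing a few candidate routes:
E-B-F: 11 + 20 = 31
E-F: 26
E-A-F: 4 + 19 = 23
E-A-C-B-F: 4 + 13 + 19 + 20 = 56
E-C-A-F: 24 + 13 + 19 = 56
Shortest: 23.

23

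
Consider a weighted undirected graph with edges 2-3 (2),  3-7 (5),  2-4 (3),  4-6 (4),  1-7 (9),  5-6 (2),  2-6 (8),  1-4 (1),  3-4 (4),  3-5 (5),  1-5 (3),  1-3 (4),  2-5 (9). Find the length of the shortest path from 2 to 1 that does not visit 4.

6

Comparing a few candidate routes:
2→5→3→1: 9 + 5 + 4 = 18
2→5→1: 9 + 3 = 12
2→6→5→1: 8 + 2 + 3 = 13
2→3→7→1: 2 + 5 + 9 = 16
2→3→5→1: 2 + 5 + 3 = 10
2→3→1: 2 + 4 = 6
Shortest: 6.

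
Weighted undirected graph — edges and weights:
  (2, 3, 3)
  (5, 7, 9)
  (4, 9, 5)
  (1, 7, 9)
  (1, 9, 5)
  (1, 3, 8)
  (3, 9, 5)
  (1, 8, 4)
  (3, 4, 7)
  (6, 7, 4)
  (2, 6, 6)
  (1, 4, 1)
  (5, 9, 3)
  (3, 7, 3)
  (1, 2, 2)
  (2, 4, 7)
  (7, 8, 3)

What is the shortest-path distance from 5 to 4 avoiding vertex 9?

A few of the 5→4 routes:
5 -> 7 -> 3 -> 4: 9 + 3 + 7 = 19
5 -> 7 -> 8 -> 1 -> 4: 9 + 3 + 4 + 1 = 17
5 -> 7 -> 3 -> 2 -> 1 -> 4: 9 + 3 + 3 + 2 + 1 = 18
Shortest: 17.

17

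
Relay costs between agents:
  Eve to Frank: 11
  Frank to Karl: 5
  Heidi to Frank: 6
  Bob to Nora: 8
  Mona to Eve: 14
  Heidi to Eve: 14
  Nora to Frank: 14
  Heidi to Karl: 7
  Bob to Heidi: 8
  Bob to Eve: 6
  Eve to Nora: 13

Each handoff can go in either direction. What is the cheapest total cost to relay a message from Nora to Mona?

Checking several routes:
Nora -> Bob -> Heidi -> Eve -> Mona: 8 + 8 + 14 + 14 = 44
Nora -> Bob -> Eve -> Mona: 8 + 6 + 14 = 28
Nora -> Frank -> Eve -> Mona: 14 + 11 + 14 = 39
Nora -> Eve -> Mona: 13 + 14 = 27
Shortest: 27.

27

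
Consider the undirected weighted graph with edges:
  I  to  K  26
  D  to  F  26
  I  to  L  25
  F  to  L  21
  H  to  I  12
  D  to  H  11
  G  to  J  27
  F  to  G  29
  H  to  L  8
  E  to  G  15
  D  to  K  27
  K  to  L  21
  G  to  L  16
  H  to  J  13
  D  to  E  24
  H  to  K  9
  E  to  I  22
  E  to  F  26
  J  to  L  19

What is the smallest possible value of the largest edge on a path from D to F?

21

Checking several routes:
D -> E -> I -> H -> K -> L -> F: max(24, 22, 12, 9, 21, 21) = 24
D -> H -> J -> L -> F: max(11, 13, 19, 21) = 21
D -> H -> K -> L -> F: max(11, 9, 21, 21) = 21
D -> E -> I -> H -> J -> L -> F: max(24, 22, 12, 13, 19, 21) = 24
D -> H -> I -> E -> G -> L -> F: max(11, 12, 22, 15, 16, 21) = 22
D -> H -> L -> F: max(11, 8, 21) = 21
The minimum achievable maximum is 21.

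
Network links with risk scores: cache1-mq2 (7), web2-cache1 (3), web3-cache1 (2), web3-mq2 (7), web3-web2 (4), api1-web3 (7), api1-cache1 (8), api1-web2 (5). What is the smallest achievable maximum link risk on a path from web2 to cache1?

Some routes from web2 to cache1:
web2-web3-cache1: max(4, 2) = 4
web2-api1-web3-cache1: max(5, 7, 2) = 7
web2-cache1: max(3) = 3
web2-web3-mq2-cache1: max(4, 7, 7) = 7
web2-api1-web3-mq2-cache1: max(5, 7, 7, 7) = 7
Smallest bottleneck: 3.

3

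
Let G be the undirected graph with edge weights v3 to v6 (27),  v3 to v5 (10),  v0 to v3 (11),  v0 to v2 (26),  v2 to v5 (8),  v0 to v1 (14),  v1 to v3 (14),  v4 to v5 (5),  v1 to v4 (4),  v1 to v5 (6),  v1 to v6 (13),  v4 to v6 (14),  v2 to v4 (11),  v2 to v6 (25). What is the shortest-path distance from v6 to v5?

Checking several routes:
v6 -> v4 -> v1 -> v5: 14 + 4 + 6 = 24
v6 -> v4 -> v5: 14 + 5 = 19
v6 -> v1 -> v5: 13 + 6 = 19
v6 -> v1 -> v4 -> v5: 13 + 4 + 5 = 22
Best route has total 19.

19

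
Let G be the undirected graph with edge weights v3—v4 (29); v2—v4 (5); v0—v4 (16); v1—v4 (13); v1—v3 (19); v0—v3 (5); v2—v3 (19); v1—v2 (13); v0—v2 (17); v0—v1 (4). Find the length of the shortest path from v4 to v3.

21

A few of the v4→v3 routes:
v4 -> v2 -> v1 -> v0 -> v3: 5 + 13 + 4 + 5 = 27
v4 -> v2 -> v3: 5 + 19 = 24
v4 -> v1 -> v0 -> v3: 13 + 4 + 5 = 22
v4 -> v0 -> v3: 16 + 5 = 21
v4 -> v2 -> v0 -> v3: 5 + 17 + 5 = 27
Best route has total 21.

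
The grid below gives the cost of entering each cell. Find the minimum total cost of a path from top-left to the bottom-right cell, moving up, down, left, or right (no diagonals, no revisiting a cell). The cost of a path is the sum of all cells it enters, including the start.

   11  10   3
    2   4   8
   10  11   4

29

Path r0c0 -> r1c0 -> r1c1 -> r1c2 -> r2c2: 11 + 2 + 4 + 8 + 4 = 29.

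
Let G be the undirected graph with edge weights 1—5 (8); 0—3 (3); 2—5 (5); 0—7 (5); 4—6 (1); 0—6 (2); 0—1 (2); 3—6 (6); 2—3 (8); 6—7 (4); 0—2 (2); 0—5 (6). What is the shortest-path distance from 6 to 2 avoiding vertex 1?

4

Comparing a few candidate routes:
6→0→2: 2 + 2 = 4
6→0→5→2: 2 + 6 + 5 = 13
6→7→0→2: 4 + 5 + 2 = 11
6→3→0→2: 6 + 3 + 2 = 11
Shortest: 4.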